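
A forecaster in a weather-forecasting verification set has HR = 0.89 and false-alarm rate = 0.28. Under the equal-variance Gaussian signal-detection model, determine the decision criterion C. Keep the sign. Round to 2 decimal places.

C = -0.32

z(H) = 1.2265
z(FA) = -0.5828
c = −½·[z(H) + z(FA)] = −0.5 × (1.2265 + (-0.5828)) = -0.32185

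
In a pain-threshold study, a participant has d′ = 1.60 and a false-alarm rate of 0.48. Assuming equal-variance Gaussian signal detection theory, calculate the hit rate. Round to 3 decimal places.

z(false-alarm rate) = z(0.48) = -0.0502
z(H) = z(FA) + d' = -0.0502 + 1.60 = 1.5498
hit rate = Φ(1.5498) = 0.9394

hit rate = 0.939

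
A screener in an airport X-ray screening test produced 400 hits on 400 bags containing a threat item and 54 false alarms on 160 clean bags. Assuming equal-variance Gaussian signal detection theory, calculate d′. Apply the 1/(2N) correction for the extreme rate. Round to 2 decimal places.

The hit rate is 400/400 = 1, so apply the 1/(2N) correction: H → 1 − 1/(2·400) = 0.99875.
z(H) = z(0.99875) = 3.023
z(FA) = z(0.33750) = -0.419
d' = 3.023 − (-0.419) = 3.442

d′ = 3.44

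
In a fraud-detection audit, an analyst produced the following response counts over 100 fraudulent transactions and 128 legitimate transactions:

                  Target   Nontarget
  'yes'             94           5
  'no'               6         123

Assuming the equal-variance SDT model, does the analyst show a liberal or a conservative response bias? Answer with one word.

conservative

z(H) = 1.555, z(FA) = -1.762
c = −½·(z(H) + z(FA)) = 0.1035
c > 0 → conservative criterion (biased toward responding “no”).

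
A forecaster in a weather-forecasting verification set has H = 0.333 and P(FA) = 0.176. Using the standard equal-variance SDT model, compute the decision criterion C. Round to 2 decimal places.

z(0.333) = -0.4316, z(0.176) = -0.9307
c = −½·[z(H) + z(FA)] = −0.5 × (-0.4316 + (-0.9307)) = 0.68115
c > 0: the forecaster has a conservative response bias.

C = 0.68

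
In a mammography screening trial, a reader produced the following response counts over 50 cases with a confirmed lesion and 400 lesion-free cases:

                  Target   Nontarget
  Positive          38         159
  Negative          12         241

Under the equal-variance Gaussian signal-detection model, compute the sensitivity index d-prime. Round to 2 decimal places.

H = 38/50 = 0.7600
FA = 159/400 = 0.3975
Φ⁻¹(0.7600) = 0.706, Φ⁻¹(0.3975) = -0.260
d' = z(H) − z(FA) = 0.706 − (-0.260) = 0.966

d-prime = 0.97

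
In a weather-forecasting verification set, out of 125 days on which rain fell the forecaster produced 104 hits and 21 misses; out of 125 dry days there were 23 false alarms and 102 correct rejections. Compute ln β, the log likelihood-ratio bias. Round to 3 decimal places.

ln β = -0.058

H = 104/125 = 0.8320
FA = 23/125 = 0.1840
z(0.8320) = 0.9621, z(0.1840) = -0.9002
ln β = −½·[z(H)² − z(FA)²] = −0.5 × (0.9256 − 0.8104) = -0.0576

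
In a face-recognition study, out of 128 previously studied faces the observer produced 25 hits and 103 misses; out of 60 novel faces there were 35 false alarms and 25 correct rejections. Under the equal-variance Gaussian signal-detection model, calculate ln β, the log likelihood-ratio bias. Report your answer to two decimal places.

ln β = -0.35

H = 25/128 = 0.1953
FA = 35/60 = 0.5833
z(H) = z(0.1953) = -0.859
z(FA) = z(0.5833) = 0.210
ln β = −½·[z(H)² − z(FA)²] = −0.5 × (0.738 − 0.044) = -0.347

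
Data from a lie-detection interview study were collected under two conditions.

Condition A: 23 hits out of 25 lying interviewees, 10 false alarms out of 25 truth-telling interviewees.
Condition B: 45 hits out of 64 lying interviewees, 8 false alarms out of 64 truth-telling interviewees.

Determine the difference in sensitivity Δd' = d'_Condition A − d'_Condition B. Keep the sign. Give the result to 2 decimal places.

Condition A: z(0.9200) = 1.405, z(0.4000) = -0.253, d' = 1.658
Condition B: z(0.7031) = 0.533, z(0.1250) = -1.150, d' = 1.683
Δd' = d'_Condition A − d'_Condition B = 1.658 − 1.683 = -0.025
Condition B has the higher sensitivity.

Δd' = -0.03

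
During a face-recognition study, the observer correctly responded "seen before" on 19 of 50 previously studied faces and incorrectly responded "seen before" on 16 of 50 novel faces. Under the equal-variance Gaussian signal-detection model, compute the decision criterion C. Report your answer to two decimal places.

H = 19/50 = 0.3800
FA = 16/50 = 0.3200
z(0.3800) = -0.305, z(0.3200) = -0.468
c = −½·[z(H) + z(FA)] = −0.5 × (-0.305 + (-0.468)) = 0.3865
c > 0: the observer has a conservative response bias.

C = 0.39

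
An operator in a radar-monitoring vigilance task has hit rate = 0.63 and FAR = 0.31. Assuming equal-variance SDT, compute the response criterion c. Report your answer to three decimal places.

c = 0.082

z(0.63) = 0.3319, z(0.31) = -0.4959
c = −½·[z(H) + z(FA)] = −0.5 × (0.3319 + (-0.4959)) = 0.0820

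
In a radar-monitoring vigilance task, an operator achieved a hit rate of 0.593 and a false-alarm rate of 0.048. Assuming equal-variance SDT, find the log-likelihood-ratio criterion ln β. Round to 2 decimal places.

z(H) = 0.235
z(FA) = -1.665
ln β = −½·[z(H)² − z(FA)²] = −0.5 × (0.055 − 2.772) = 1.3585

ln β = 1.36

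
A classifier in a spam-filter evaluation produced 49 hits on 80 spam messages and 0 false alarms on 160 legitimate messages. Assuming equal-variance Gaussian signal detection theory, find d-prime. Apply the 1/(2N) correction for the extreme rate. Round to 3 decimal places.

d-prime = 3.020

The false-alarm rate is 0/160 = 0, so apply the 1/(2N) correction: FA → 1/(2·160) = 0.00313.
z(H) = z(0.61250) = 0.2858
z(FA) = z(0.00313) = -2.7338
d' = 0.2858 − (-2.7338) = 3.0196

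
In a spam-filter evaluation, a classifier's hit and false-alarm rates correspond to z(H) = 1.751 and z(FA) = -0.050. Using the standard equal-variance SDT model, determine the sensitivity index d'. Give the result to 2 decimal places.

d' = z(H) − z(FA) = 1.751 − (-0.050) = 1.801

d' = 1.80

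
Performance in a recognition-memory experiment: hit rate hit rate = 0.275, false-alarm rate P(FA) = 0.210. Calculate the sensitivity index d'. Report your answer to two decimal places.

d' = 0.21

z(0.275) = -0.598, z(0.210) = -0.806
d' = z(H) − z(FA) = -0.598 − (-0.806) = 0.208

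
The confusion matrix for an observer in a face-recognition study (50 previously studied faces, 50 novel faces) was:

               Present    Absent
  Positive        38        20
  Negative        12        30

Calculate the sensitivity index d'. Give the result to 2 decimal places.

H = 38/50 = 0.7600
FA = 20/50 = 0.4000
z(H) = 0.706
z(FA) = -0.253
d' = z(H) − z(FA) = 0.706 − (-0.253) = 0.959

d' = 0.96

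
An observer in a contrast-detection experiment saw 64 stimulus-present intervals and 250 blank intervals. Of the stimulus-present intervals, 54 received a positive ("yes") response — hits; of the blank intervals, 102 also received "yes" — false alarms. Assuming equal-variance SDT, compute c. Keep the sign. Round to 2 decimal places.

H = 54/64 = 0.8438
FA = 102/250 = 0.4080
Φ⁻¹(H) = 1.010
Φ⁻¹(FA) = -0.233
c = −½·[z(H) + z(FA)] = −0.5 × (1.010 + (-0.233)) = -0.3885

c = -0.39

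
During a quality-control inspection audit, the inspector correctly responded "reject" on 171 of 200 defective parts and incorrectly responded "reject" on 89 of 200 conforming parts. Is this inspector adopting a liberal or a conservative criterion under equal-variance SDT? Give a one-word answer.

z(H) = 1.058, z(FA) = -0.138
c = −½·(z(H) + z(FA)) = -0.460
c < 0 → liberal criterion (biased toward responding “yes”).

liberal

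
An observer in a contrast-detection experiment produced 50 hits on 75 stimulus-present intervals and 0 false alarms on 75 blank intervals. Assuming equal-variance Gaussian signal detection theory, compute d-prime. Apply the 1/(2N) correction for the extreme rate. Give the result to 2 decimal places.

d-prime = 2.91

The false-alarm rate is 0/75 = 0, so apply the 1/(2N) correction: FA → 1/(2·75) = 0.00667.
z(H) = z(0.66667) = 0.431
z(FA) = z(0.00667) = -2.475
d' = 0.431 − (-2.475) = 2.906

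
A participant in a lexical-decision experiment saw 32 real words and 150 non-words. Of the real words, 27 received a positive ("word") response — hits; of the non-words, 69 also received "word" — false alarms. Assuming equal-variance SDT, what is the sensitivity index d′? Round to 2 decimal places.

d′ = 1.11

H = 27/32 = 0.8438
FA = 69/150 = 0.4600
Φ⁻¹(H) = 1.0102
Φ⁻¹(FA) = -0.1004
d' = z(H) − z(FA) = 1.0102 − (-0.1004) = 1.1106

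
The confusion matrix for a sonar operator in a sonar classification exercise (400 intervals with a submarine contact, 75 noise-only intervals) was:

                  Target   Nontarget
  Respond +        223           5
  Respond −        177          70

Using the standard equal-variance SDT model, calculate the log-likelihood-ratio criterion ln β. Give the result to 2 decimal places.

ln β = 1.12

H = 223/400 = 0.5575
FA = 5/75 = 0.0667
Φ⁻¹(0.5575) = 0.145, Φ⁻¹(0.0667) = -1.501
ln β = −½·[z(H)² − z(FA)²] = −0.5 × (0.021 − 2.253) = 1.116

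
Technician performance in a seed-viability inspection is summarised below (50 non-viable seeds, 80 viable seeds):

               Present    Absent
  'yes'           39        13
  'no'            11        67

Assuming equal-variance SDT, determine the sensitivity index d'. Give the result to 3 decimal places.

H = 39/50 = 0.7800
FA = 13/80 = 0.1625
z(0.7800) = 0.7722, z(0.1625) = -0.9842
d' = z(H) − z(FA) = 0.7722 − (-0.9842) = 1.7564

d' = 1.756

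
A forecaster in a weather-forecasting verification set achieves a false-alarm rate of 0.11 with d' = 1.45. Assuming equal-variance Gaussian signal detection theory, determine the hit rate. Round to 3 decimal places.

z(false-alarm rate) = z(0.11) = -1.2265
z(H) = z(FA) + d' = -1.2265 + 1.45 = 0.2235
hit rate = Φ(0.2235) = 0.5884

hit rate = 0.588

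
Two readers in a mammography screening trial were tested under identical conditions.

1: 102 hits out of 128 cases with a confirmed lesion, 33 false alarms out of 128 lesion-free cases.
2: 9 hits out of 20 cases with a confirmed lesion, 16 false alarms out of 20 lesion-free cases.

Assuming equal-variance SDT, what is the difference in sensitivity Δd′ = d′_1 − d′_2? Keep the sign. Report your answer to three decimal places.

1: z(0.7969) = 0.8306, z(0.2578) = -0.6501, d' = 1.4807
2: z(0.4500) = -0.1257, z(0.8000) = 0.8416, d' = -0.9673
Δd' = d'_1 − d'_2 = 1.4807 − (-0.9673) = 2.4480
1 has the higher sensitivity.

Δd′ = 2.448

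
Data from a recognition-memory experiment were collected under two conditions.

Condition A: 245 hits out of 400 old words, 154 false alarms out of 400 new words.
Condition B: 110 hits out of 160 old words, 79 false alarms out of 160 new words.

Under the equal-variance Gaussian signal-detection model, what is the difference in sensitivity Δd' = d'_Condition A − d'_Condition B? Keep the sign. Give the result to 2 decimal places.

Condition A: z(0.6125) = 0.286, z(0.3850) = -0.292, d' = 0.578
Condition B: z(0.6875) = 0.489, z(0.4938) = -0.016, d' = 0.505
Δd' = d'_Condition A − d'_Condition B = 0.578 − 0.505 = 0.073
Condition A has the higher sensitivity.

Δd' = 0.07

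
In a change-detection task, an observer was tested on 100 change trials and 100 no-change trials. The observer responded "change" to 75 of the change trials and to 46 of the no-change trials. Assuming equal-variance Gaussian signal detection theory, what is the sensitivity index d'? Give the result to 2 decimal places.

H = 75/100 = 0.7500
FA = 46/100 = 0.4600
z(H) = z(0.7500) = 0.6745
z(FA) = z(0.4600) = -0.1004
d' = z(H) − z(FA) = 0.6745 − (-0.1004) = 0.7749

d' = 0.77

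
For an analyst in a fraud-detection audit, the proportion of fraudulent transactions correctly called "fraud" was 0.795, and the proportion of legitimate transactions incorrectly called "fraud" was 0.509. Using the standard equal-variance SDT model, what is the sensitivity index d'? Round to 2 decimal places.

Φ⁻¹(H) = Φ⁻¹(0.795) = 0.824
Φ⁻¹(FA) = Φ⁻¹(0.509) = 0.023
d' = z(H) − z(FA) = 0.824 − 0.023 = 0.801

d' = 0.80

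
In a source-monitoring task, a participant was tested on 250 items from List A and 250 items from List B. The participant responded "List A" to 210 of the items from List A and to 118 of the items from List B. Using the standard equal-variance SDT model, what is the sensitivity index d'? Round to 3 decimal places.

H = 210/250 = 0.8400
FA = 118/250 = 0.4720
z(0.8400) = 0.9945, z(0.4720) = -0.0702
d' = z(H) − z(FA) = 0.9945 − (-0.0702) = 1.0647

d' = 1.065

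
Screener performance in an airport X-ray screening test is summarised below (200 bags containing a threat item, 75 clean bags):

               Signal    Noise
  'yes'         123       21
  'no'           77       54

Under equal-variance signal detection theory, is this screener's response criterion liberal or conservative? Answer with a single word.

z(H) = 0.292, z(FA) = -0.583
c = −½·(z(H) + z(FA)) = 0.1455
c > 0 → conservative criterion (biased toward responding “no”).

conservative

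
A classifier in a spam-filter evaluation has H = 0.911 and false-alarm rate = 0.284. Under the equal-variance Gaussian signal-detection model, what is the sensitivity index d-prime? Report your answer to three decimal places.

Φ⁻¹(H) = 1.3469
Φ⁻¹(FA) = -0.5710
d' = z(H) − z(FA) = 1.3469 − (-0.5710) = 1.9179

d-prime = 1.918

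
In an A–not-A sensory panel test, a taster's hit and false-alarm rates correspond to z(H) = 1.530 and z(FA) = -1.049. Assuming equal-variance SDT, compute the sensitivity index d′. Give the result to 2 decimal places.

d' = z(H) − z(FA) = 1.530 − (-1.049) = 2.579

d′ = 2.58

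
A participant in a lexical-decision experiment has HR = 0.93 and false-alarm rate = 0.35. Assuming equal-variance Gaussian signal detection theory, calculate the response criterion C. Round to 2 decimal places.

z(0.93) = 1.4758, z(0.35) = -0.3853
c = −½·[z(H) + z(FA)] = −0.5 × (1.4758 + (-0.3853)) = -0.54525
c < 0: the participant has a liberal response bias.

C = -0.55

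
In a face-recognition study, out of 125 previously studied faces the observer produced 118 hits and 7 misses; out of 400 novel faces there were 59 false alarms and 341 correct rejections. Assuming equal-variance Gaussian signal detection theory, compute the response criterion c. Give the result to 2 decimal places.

H = 118/125 = 0.9440
FA = 59/400 = 0.1475
z(H) = z(0.9440) = 1.5893
z(FA) = z(0.1475) = -1.0472
c = −½·[z(H) + z(FA)] = −0.5 × (1.5893 + (-1.0472)) = -0.27105

c = -0.27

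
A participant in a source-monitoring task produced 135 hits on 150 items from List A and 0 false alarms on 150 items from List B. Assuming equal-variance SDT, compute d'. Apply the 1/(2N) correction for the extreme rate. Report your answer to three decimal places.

The false-alarm rate is 0/150 = 0, so apply the 1/(2N) correction: FA → 1/(2·150) = 0.00333.
z(H) = z(0.90000) = 1.2816
z(FA) = z(0.00333) = -2.7134
d' = 1.2816 − (-2.7134) = 3.9950

d' = 3.995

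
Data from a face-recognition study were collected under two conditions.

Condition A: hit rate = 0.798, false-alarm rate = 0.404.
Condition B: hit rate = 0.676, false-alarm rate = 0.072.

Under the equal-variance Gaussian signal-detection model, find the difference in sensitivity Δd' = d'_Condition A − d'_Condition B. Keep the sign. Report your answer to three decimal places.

Condition A: z(0.798) = 0.8345, z(0.404) = -0.2430, d' = 1.0775
Condition B: z(0.676) = 0.4565, z(0.072) = -1.4611, d' = 1.9176
Δd' = d'_Condition A − d'_Condition B = 1.0775 − 1.9176 = -0.8401
Condition B has the higher sensitivity.

Δd' = -0.840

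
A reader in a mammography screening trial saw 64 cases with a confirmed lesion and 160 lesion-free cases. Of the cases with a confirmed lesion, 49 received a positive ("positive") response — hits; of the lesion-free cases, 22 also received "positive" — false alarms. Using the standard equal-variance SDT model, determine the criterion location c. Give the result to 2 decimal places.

H = 49/64 = 0.7656
FA = 22/160 = 0.1375
Φ⁻¹(H) = Φ⁻¹(0.7656) = 0.724
Φ⁻¹(FA) = Φ⁻¹(0.1375) = -1.092
c = −½·[z(H) + z(FA)] = −0.5 × (0.724 + (-1.092)) = 0.184

c = 0.18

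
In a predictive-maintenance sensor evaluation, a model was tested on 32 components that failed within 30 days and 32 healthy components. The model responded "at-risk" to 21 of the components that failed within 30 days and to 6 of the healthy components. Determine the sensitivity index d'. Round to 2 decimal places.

H = 21/32 = 0.6562
FA = 6/32 = 0.1875
z(0.6562) = 0.402, z(0.1875) = -0.887
d' = z(H) − z(FA) = 0.402 − (-0.887) = 1.289

d' = 1.29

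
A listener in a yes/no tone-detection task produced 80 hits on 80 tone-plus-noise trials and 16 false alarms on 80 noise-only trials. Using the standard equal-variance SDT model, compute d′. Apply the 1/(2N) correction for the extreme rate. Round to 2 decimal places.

d′ = 3.34

The hit rate is 80/80 = 1, so apply the 1/(2N) correction: H → 1 − 1/(2·80) = 0.99375.
z(H) = z(0.99375) = 2.498
z(FA) = z(0.20000) = -0.842
d' = 2.498 − (-0.842) = 3.340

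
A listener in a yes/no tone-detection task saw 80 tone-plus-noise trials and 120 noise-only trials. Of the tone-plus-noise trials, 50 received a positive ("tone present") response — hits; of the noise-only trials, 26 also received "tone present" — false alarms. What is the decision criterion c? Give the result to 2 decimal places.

c = 0.23

H = 50/80 = 0.6250
FA = 26/120 = 0.2167
z(H) = z(0.6250) = 0.319
z(FA) = z(0.2167) = -0.783
c = −½·[z(H) + z(FA)] = −0.5 × (0.319 + (-0.783)) = 0.232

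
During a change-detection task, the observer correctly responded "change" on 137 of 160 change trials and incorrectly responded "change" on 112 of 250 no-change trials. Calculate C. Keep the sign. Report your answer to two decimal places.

C = -0.47

H = 137/160 = 0.8562
FA = 112/250 = 0.4480
z(H) = 1.063
z(FA) = -0.131
c = −½·[z(H) + z(FA)] = −0.5 × (1.063 + (-0.131)) = -0.466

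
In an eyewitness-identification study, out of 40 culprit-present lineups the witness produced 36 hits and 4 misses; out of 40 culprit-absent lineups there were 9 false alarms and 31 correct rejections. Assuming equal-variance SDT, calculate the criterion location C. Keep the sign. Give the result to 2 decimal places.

C = -0.26

H = 36/40 = 0.9000
FA = 9/40 = 0.2250
Φ⁻¹(0.9000) = 1.282, Φ⁻¹(0.2250) = -0.755
c = −½·[z(H) + z(FA)] = −0.5 × (1.282 + (-0.755)) = -0.2635
c < 0: the witness has a liberal response bias.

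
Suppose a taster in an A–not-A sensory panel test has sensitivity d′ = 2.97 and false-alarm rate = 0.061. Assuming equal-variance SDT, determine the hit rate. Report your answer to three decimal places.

hit rate = 0.923

z(false-alarm rate) = z(0.061) = -1.5464
z(H) = z(FA) + d' = -1.5464 + 2.97 = 1.4236
hit rate = Φ(1.4236) = 0.9227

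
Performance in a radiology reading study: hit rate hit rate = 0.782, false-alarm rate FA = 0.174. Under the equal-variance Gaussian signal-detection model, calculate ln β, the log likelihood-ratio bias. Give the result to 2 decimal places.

z(H) = 0.779
z(FA) = -0.938
ln β = −½·[z(H)² − z(FA)²] = −0.5 × (0.607 − 0.880) = 0.1365

ln β = 0.14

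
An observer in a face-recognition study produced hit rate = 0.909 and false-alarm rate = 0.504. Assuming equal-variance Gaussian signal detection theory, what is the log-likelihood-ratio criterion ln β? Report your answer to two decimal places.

ln β = -0.89

Φ⁻¹(0.909) = 1.335, Φ⁻¹(0.504) = 0.010
ln β = −½·[z(H)² − z(FA)²] = −0.5 × (1.782 − 0.000) = -0.891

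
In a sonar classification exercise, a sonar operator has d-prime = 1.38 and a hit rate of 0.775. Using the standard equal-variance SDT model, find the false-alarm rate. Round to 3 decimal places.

false-alarm rate = 0.266

z(hit rate) = z(0.775) = 0.7554
z(FA) = z(H) − d' = 0.7554 − 1.38 = -0.6246
false-alarm rate = Φ(-0.6246) = 0.2661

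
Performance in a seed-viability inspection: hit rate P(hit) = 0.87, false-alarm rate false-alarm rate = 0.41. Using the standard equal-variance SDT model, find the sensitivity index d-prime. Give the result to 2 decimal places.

d-prime = 1.35

Φ⁻¹(0.87) = 1.126, Φ⁻¹(0.41) = -0.228
d' = z(H) − z(FA) = 1.126 − (-0.228) = 1.354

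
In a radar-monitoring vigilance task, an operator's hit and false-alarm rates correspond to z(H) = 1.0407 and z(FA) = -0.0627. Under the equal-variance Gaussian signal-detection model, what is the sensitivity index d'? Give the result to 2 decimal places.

d' = z(H) − z(FA) = 1.0407 − (-0.0627) = 1.1034

d' = 1.10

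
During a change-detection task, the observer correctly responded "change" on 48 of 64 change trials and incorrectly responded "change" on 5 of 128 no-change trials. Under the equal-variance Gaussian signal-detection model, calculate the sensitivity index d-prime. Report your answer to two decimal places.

d-prime = 2.44

H = 48/64 = 0.7500
FA = 5/128 = 0.0391
z(0.7500) = 0.6745, z(0.0391) = -1.7612
d' = z(H) − z(FA) = 0.6745 − (-1.7612) = 2.4357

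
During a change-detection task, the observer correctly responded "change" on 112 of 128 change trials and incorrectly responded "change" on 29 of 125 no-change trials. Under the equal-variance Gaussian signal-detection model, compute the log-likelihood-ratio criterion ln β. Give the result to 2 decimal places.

ln β = -0.39

H = 112/128 = 0.8750
FA = 29/125 = 0.2320
z(H) = z(0.8750) = 1.150
z(FA) = z(0.2320) = -0.732
ln β = −½·[z(H)² − z(FA)²] = −0.5 × (1.323 − 0.536) = -0.3935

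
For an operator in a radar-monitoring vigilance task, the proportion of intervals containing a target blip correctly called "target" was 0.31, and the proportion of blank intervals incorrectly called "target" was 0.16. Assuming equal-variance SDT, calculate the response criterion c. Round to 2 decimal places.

c = 0.75

z(0.31) = -0.4959, z(0.16) = -0.9945
c = −½·[z(H) + z(FA)] = −0.5 × (-0.4959 + (-0.9945)) = 0.7452
c > 0: the operator has a conservative response bias.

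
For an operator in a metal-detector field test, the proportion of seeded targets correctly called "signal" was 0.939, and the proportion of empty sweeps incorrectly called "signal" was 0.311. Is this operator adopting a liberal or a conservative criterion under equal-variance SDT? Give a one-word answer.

z(H) = 1.546, z(FA) = -0.493
c = −½·(z(H) + z(FA)) = -0.5265
c < 0 → liberal criterion (biased toward responding “yes”).

liberal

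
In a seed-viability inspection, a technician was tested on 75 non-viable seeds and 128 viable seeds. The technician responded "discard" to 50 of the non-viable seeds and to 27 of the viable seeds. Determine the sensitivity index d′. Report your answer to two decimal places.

d′ = 1.23

H = 50/75 = 0.6667
FA = 27/128 = 0.2109
z(H) = z(0.6667) = 0.431
z(FA) = z(0.2109) = -0.803
d' = z(H) − z(FA) = 0.431 − (-0.803) = 1.234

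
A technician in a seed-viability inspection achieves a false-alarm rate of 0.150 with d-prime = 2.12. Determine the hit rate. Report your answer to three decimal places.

hit rate = 0.861

z(false-alarm rate) = z(0.150) = -1.0364
z(H) = z(FA) + d' = -1.0364 + 2.12 = 1.0836
hit rate = Φ(1.0836) = 0.8607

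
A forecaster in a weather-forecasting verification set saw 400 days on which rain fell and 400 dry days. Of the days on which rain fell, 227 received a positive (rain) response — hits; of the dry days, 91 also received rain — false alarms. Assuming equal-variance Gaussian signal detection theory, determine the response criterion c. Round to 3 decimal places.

c = 0.289

H = 227/400 = 0.5675
FA = 91/400 = 0.2275
z(H) = 0.1700
z(FA) = -0.7471
c = −½·[z(H) + z(FA)] = −0.5 × (0.1700 + (-0.7471)) = 0.28855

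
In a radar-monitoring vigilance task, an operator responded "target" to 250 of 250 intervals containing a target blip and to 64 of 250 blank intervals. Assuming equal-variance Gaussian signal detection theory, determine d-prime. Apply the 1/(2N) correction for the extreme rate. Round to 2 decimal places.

d-prime = 3.53

The hit rate is 250/250 = 1, so apply the 1/(2N) correction: H → 1 − 1/(2·250) = 0.99800.
z(H) = z(0.99800) = 2.878
z(FA) = z(0.25600) = -0.656
d' = 2.878 − (-0.656) = 3.534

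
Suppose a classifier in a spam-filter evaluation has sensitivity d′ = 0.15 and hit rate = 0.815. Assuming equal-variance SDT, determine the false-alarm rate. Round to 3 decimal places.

z(hit rate) = z(0.815) = 0.8965
z(FA) = z(H) − d' = 0.8965 − 0.15 = 0.7465
false-alarm rate = Φ(0.7465) = 0.7723

false-alarm rate = 0.772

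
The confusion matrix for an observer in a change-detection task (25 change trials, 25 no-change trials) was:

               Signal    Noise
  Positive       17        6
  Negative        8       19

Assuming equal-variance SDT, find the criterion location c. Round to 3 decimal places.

c = 0.119

H = 17/25 = 0.6800
FA = 6/25 = 0.2400
z(H) = z(0.6800) = 0.4677
z(FA) = z(0.2400) = -0.7063
c = −½·[z(H) + z(FA)] = −0.5 × (0.4677 + (-0.7063)) = 0.1193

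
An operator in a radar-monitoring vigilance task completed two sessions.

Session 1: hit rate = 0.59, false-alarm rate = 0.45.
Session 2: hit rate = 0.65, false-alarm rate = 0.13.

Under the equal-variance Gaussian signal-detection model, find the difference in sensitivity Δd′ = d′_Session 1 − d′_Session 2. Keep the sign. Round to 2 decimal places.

Δd′ = -1.16

Session 1: z(0.59) = 0.228, z(0.45) = -0.126, d' = 0.354
Session 2: z(0.65) = 0.385, z(0.13) = -1.126, d' = 1.511
Δd' = d'_Session 1 − d'_Session 2 = 0.354 − 1.511 = -1.157
Session 2 has the higher sensitivity.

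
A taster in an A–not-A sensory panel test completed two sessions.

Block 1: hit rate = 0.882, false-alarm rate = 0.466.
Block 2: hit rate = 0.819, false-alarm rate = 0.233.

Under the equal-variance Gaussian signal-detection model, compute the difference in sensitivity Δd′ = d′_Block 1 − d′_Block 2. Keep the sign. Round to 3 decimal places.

Block 1: z(0.882) = 1.1850, z(0.466) = -0.0853, d' = 1.2703
Block 2: z(0.819) = 0.9116, z(0.233) = -0.7290, d' = 1.6406
Δd' = d'_Block 1 − d'_Block 2 = 1.2703 − 1.6406 = -0.3703
Block 2 has the higher sensitivity.

Δd′ = -0.370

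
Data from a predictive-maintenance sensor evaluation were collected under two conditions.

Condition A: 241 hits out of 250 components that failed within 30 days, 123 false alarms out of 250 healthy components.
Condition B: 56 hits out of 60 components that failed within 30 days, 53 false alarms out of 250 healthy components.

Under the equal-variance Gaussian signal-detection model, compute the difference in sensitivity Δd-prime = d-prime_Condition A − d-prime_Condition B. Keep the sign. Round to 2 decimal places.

Δd-prime = -0.48

Condition A: z(0.9640) = 1.799, z(0.4920) = -0.020, d' = 1.819
Condition B: z(0.9333) = 1.501, z(0.2120) = -0.800, d' = 2.301
Δd' = d'_Condition A − d'_Condition B = 1.819 − 2.301 = -0.482
Condition B has the higher sensitivity.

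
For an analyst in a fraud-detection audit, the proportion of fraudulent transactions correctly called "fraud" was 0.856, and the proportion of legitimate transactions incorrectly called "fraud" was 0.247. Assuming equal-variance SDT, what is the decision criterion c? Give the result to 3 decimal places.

Φ⁻¹(H) = 1.0625
Φ⁻¹(FA) = -0.6840
c = −½·[z(H) + z(FA)] = −0.5 × (1.0625 + (-0.6840)) = -0.18925

c = -0.189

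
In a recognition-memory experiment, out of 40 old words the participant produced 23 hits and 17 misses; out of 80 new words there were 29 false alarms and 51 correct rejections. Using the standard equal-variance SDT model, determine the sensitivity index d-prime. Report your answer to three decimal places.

H = 23/40 = 0.5750
FA = 29/80 = 0.3625
z(0.5750) = 0.1891, z(0.3625) = -0.3518
d' = z(H) − z(FA) = 0.1891 − (-0.3518) = 0.5409

d-prime = 0.541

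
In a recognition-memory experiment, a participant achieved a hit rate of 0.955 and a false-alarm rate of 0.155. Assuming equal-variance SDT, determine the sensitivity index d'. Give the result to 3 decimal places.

d' = 2.711

z(H) = z(0.955) = 1.6954
z(FA) = z(0.155) = -1.0152
d' = z(H) − z(FA) = 1.6954 − (-1.0152) = 2.7106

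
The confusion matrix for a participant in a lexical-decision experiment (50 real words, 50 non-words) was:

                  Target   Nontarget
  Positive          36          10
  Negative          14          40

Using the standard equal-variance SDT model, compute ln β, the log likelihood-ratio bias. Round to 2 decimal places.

ln β = 0.18

H = 36/50 = 0.7200
FA = 10/50 = 0.2000
z(0.7200) = 0.583, z(0.2000) = -0.842
ln β = −½·[z(H)² − z(FA)²] = −0.5 × (0.340 − 0.709) = 0.1845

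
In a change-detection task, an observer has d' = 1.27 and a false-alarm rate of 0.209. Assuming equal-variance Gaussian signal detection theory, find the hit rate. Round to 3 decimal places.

z(false-alarm rate) = z(0.209) = -0.8099
z(H) = z(FA) + d' = -0.8099 + 1.27 = 0.4601
hit rate = Φ(0.4601) = 0.6773

hit rate = 0.677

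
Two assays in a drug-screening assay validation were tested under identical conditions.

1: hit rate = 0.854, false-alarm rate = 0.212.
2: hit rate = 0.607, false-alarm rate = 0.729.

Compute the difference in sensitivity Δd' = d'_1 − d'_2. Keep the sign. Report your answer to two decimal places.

Δd' = 2.19

1: z(0.854) = 1.054, z(0.212) = -0.800, d' = 1.854
2: z(0.607) = 0.272, z(0.729) = 0.610, d' = -0.338
Δd' = d'_1 − d'_2 = 1.854 − (-0.338) = 2.192
1 has the higher sensitivity.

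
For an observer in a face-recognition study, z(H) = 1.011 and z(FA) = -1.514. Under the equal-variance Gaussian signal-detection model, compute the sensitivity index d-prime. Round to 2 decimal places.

d-prime = 2.53

d' = z(H) − z(FA) = 1.011 − (-1.514) = 2.525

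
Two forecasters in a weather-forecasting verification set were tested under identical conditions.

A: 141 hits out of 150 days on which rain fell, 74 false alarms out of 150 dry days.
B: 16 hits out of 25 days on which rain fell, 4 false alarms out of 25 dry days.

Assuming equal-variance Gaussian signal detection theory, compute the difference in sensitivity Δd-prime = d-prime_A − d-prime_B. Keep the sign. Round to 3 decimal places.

Δd-prime = 0.219

A: z(0.9400) = 1.5548, z(0.4933) = -0.0168, d' = 1.5716
B: z(0.6400) = 0.3585, z(0.1600) = -0.9945, d' = 1.3530
Δd' = d'_A − d'_B = 1.5716 − 1.3530 = 0.2186
A has the higher sensitivity.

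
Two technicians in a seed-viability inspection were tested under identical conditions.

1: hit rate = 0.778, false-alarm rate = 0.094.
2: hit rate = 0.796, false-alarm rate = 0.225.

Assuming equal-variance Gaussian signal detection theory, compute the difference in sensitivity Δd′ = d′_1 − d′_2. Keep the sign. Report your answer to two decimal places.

1: z(0.778) = 0.765, z(0.094) = -1.317, d' = 2.082
2: z(0.796) = 0.827, z(0.225) = -0.755, d' = 1.582
Δd' = d'_1 − d'_2 = 2.082 − 1.582 = 0.500
1 has the higher sensitivity.

Δd′ = 0.50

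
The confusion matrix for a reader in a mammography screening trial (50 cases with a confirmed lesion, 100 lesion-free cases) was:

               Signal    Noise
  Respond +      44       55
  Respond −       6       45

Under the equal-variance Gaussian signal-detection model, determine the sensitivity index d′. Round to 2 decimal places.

d′ = 1.05

H = 44/50 = 0.8800
FA = 55/100 = 0.5500
Φ⁻¹(H) = Φ⁻¹(0.8800) = 1.175
Φ⁻¹(FA) = Φ⁻¹(0.5500) = 0.126
d' = z(H) − z(FA) = 1.175 − 0.126 = 1.049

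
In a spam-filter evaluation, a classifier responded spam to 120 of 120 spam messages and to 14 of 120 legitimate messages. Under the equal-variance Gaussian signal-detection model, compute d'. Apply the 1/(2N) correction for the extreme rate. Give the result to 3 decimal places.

d' = 3.830

The hit rate is 120/120 = 1, so apply the 1/(2N) correction: H → 1 − 1/(2·120) = 0.99583.
z(H) = z(0.99583) = 2.6380
z(FA) = z(0.11667) = -1.1918
d' = 2.6380 − (-1.1918) = 3.8298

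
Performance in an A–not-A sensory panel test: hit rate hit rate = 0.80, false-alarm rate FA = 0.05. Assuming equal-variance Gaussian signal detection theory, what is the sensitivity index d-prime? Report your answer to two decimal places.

z(0.80) = 0.8416, z(0.05) = -1.6449
d' = z(H) − z(FA) = 0.8416 − (-1.6449) = 2.4865

d-prime = 2.49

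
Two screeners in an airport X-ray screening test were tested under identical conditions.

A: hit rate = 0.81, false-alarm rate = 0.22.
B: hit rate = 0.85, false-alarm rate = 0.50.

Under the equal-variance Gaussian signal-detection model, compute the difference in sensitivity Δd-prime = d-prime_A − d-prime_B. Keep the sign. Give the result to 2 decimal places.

A: z(0.81) = 0.878, z(0.22) = -0.772, d' = 1.650
B: z(0.85) = 1.036, z(0.50) = 0.000, d' = 1.036
Δd' = d'_A − d'_B = 1.650 − 1.036 = 0.614
A has the higher sensitivity.

Δd-prime = 0.61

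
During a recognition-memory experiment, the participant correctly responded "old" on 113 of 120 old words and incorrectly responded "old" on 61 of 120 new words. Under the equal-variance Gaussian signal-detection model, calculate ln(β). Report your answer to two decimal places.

H = 113/120 = 0.9417
FA = 61/120 = 0.5083
Φ⁻¹(H) = Φ⁻¹(0.9417) = 1.569
Φ⁻¹(FA) = Φ⁻¹(0.5083) = 0.021
ln β = −½·[z(H)² − z(FA)²] = −0.5 × (2.462 − 0.000) = -1.231

ln β = -1.23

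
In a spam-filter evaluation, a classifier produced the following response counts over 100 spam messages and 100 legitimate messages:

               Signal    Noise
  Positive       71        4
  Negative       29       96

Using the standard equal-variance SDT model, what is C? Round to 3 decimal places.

C = 0.599

H = 71/100 = 0.7100
FA = 4/100 = 0.0400
Φ⁻¹(0.7100) = 0.5534, Φ⁻¹(0.0400) = -1.7507
c = −½·[z(H) + z(FA)] = −0.5 × (0.5534 + (-1.7507)) = 0.59865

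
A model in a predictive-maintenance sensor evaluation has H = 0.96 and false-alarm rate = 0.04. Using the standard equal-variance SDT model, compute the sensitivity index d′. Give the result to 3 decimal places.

d′ = 3.501

Φ⁻¹(0.96) = 1.7507, Φ⁻¹(0.04) = -1.7507
d' = z(H) − z(FA) = 1.7507 − (-1.7507) = 3.5014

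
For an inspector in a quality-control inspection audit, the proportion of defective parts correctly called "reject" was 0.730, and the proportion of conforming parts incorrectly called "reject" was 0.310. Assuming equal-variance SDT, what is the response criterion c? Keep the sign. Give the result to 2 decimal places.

z(H) = z(0.730) = 0.613
z(FA) = z(0.310) = -0.496
c = −½·[z(H) + z(FA)] = −0.5 × (0.613 + (-0.496)) = -0.0585

c = -0.06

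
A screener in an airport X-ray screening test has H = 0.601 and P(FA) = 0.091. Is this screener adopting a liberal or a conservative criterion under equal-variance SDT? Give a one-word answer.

conservative

z(H) = 0.256, z(FA) = -1.335
c = −½·(z(H) + z(FA)) = 0.5395
c > 0 → conservative criterion (biased toward responding “no”).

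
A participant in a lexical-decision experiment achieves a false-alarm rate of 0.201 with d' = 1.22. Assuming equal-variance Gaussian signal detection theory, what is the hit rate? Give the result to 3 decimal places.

hit rate = 0.649

z(false-alarm rate) = z(0.201) = -0.8381
z(H) = z(FA) + d' = -0.8381 + 1.22 = 0.3819
hit rate = Φ(0.3819) = 0.6487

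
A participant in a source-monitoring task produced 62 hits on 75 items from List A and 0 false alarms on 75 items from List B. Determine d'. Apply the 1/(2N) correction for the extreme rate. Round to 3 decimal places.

d' = 3.416

The false-alarm rate is 0/75 = 0, so apply the 1/(2N) correction: FA → 1/(2·75) = 0.00667.
z(H) = z(0.82667) = 0.9411
z(FA) = z(0.00667) = -2.4746
d' = 0.9411 − (-2.4746) = 3.4157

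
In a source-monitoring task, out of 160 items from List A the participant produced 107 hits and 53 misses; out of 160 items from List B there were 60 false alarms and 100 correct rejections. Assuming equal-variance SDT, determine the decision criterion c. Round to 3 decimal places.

H = 107/160 = 0.6687
FA = 60/160 = 0.3750
z(H) = z(0.6687) = 0.4363
z(FA) = z(0.3750) = -0.3186
c = −½·[z(H) + z(FA)] = −0.5 × (0.4363 + (-0.3186)) = -0.05885
c < 0: the participant has a liberal response bias.

c = -0.059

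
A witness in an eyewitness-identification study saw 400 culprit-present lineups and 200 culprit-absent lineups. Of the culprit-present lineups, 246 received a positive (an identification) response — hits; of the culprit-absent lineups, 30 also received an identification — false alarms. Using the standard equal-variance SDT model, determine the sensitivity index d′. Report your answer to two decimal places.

d′ = 1.33

H = 246/400 = 0.6150
FA = 30/200 = 0.1500
Φ⁻¹(H) = Φ⁻¹(0.6150) = 0.2924
Φ⁻¹(FA) = Φ⁻¹(0.1500) = -1.0364
d' = z(H) − z(FA) = 0.2924 − (-1.0364) = 1.3288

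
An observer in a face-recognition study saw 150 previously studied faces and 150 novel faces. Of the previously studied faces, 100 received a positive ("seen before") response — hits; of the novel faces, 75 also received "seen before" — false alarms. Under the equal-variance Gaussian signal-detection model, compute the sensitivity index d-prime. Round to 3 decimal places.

H = 100/150 = 0.6667
FA = 75/150 = 0.5000
Φ⁻¹(H) = 0.4308
Φ⁻¹(FA) = 0.0000
d' = z(H) − z(FA) = 0.4308 − 0.0000 = 0.4308

d-prime = 0.431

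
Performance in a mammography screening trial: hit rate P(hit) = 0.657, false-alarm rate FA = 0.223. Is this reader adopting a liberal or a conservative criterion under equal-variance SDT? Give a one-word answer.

conservative

z(H) = 0.404, z(FA) = -0.762
c = −½·(z(H) + z(FA)) = 0.179
c > 0 → conservative criterion (biased toward responding “no”).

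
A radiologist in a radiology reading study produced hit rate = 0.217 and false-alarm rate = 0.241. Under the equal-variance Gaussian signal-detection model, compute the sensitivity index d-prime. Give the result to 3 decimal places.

Φ⁻¹(H) = Φ⁻¹(0.217) = -0.7824
Φ⁻¹(FA) = Φ⁻¹(0.241) = -0.7031
d' = z(H) − z(FA) = -0.7824 − (-0.7031) = -0.0793

d-prime = -0.079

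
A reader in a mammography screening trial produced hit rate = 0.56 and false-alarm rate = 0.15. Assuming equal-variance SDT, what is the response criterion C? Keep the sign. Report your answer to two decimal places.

Φ⁻¹(0.56) = 0.151, Φ⁻¹(0.15) = -1.036
c = −½·[z(H) + z(FA)] = −0.5 × (0.151 + (-1.036)) = 0.4425

C = 0.44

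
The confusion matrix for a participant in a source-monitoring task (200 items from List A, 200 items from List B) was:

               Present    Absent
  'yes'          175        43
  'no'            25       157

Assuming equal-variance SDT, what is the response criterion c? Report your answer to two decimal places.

c = -0.18

H = 175/200 = 0.8750
FA = 43/200 = 0.2150
z(H) = 1.150
z(FA) = -0.789
c = −½·[z(H) + z(FA)] = −0.5 × (1.150 + (-0.789)) = -0.1805
c < 0: the participant has a liberal response bias.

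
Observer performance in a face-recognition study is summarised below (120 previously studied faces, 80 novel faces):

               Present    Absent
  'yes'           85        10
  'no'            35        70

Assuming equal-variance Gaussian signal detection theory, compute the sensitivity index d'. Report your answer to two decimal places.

H = 85/120 = 0.7083
FA = 10/80 = 0.1250
z(0.7083) = 0.548, z(0.1250) = -1.150
d' = z(H) − z(FA) = 0.548 − (-1.150) = 1.698

d' = 1.70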